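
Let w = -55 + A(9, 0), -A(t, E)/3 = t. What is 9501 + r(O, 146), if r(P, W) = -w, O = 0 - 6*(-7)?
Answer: 9583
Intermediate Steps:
O = 42 (O = 0 + 42 = 42)
A(t, E) = -3*t
w = -82 (w = -55 - 3*9 = -55 - 27 = -82)
r(P, W) = 82 (r(P, W) = -1*(-82) = 82)
9501 + r(O, 146) = 9501 + 82 = 9583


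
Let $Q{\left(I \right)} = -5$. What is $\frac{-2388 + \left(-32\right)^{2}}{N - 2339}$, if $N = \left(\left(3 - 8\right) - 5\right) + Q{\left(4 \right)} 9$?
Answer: $\frac{682}{1197} \approx 0.56976$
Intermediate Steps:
$N = -55$ ($N = \left(\left(3 - 8\right) - 5\right) - 45 = \left(-5 - 5\right) - 45 = -10 - 45 = -55$)
$\frac{-2388 + \left(-32\right)^{2}}{N - 2339} = \frac{-2388 + \left(-32\right)^{2}}{-55 - 2339} = \frac{-2388 + 1024}{-2394} = \left(-1364\right) \left(- \frac{1}{2394}\right) = \frac{682}{1197}$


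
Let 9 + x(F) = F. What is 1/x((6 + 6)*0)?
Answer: -1/9 ≈ -0.11111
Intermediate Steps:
x(F) = -9 + F
1/x((6 + 6)*0) = 1/(-9 + (6 + 6)*0) = 1/(-9 + 12*0) = 1/(-9 + 0) = 1/(-9) = -1/9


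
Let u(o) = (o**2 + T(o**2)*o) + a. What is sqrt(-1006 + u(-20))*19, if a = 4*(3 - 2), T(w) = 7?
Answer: 19*I*sqrt(742) ≈ 517.55*I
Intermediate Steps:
a = 4 (a = 4*1 = 4)
u(o) = 4 + o**2 + 7*o (u(o) = (o**2 + 7*o) + 4 = 4 + o**2 + 7*o)
sqrt(-1006 + u(-20))*19 = sqrt(-1006 + (4 + (-20)**2 + 7*(-20)))*19 = sqrt(-1006 + (4 + 400 - 140))*19 = sqrt(-1006 + 264)*19 = sqrt(-742)*19 = (I*sqrt(742))*19 = 19*I*sqrt(742)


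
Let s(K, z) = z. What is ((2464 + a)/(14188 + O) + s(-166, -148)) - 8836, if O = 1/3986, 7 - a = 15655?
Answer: -508128018520/56553369 ≈ -8984.9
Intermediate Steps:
a = -15648 (a = 7 - 1*15655 = 7 - 15655 = -15648)
O = 1/3986 ≈ 0.00025088
((2464 + a)/(14188 + O) + s(-166, -148)) - 8836 = ((2464 - 15648)/(14188 + 1/3986) - 148) - 8836 = (-13184/56553369/3986 - 148) - 8836 = (-13184*3986/56553369 - 148) - 8836 = (-52551424/56553369 - 148) - 8836 = -8422450036/56553369 - 8836 = -508128018520/56553369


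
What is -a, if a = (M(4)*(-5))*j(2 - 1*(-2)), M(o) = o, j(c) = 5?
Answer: 100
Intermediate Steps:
a = -100 (a = (4*(-5))*5 = -20*5 = -100)
-a = -1*(-100) = 100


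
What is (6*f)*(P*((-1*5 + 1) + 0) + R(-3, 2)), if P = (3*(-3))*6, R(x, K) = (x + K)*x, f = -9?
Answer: -11826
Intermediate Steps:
R(x, K) = x*(K + x) (R(x, K) = (K + x)*x = x*(K + x))
P = -54 (P = -9*6 = -54)
(6*f)*(P*((-1*5 + 1) + 0) + R(-3, 2)) = (6*(-9))*(-54*((-1*5 + 1) + 0) - 3*(2 - 3)) = -54*(-54*((-5 + 1) + 0) - 3*(-1)) = -54*(-54*(-4 + 0) + 3) = -54*(-54*(-4) + 3) = -54*(216 + 3) = -54*219 = -11826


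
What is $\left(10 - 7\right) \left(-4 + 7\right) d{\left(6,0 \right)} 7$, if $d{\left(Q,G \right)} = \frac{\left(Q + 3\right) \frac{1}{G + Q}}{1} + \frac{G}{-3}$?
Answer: $\frac{189}{2} \approx 94.5$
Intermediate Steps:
$d{\left(Q,G \right)} = - \frac{G}{3} + \frac{3 + Q}{G + Q}$ ($d{\left(Q,G \right)} = \frac{3 + Q}{G + Q} 1 + G \left(- \frac{1}{3}\right) = \frac{3 + Q}{G + Q} 1 - \frac{G}{3} = \frac{3 + Q}{G + Q} - \frac{G}{3} = - \frac{G}{3} + \frac{3 + Q}{G + Q}$)
$\left(10 - 7\right) \left(-4 + 7\right) d{\left(6,0 \right)} 7 = \left(10 - 7\right) \left(-4 + 7\right) \frac{3 + 6 - \frac{0^{2}}{3} - 0 \cdot 6}{0 + 6} \cdot 7 = 3 \cdot 3 \frac{3 + 6 - 0 + 0}{6} \cdot 7 = 9 \frac{3 + 6 + 0 + 0}{6} \cdot 7 = 9 \cdot \frac{1}{6} \cdot 9 \cdot 7 = 9 \cdot \frac{3}{2} \cdot 7 = \frac{27}{2} \cdot 7 = \frac{189}{2}$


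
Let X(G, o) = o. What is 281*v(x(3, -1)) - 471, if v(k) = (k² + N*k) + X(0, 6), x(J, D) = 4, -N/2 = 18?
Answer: -34753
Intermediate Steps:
N = -36 (N = -2*18 = -36)
v(k) = 6 + k² - 36*k (v(k) = (k² - 36*k) + 6 = 6 + k² - 36*k)
281*v(x(3, -1)) - 471 = 281*(6 + 4² - 36*4) - 471 = 281*(6 + 16 - 144) - 471 = 281*(-122) - 471 = -34282 - 471 = -34753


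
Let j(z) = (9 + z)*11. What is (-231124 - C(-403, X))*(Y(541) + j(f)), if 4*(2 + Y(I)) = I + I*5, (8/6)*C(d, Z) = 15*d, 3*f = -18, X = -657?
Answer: -1527218285/8 ≈ -1.9090e+8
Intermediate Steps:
f = -6 (f = (1/3)*(-18) = -6)
C(d, Z) = 45*d/4 (C(d, Z) = 3*(15*d)/4 = 45*d/4)
Y(I) = -2 + 3*I/2 (Y(I) = -2 + (I + I*5)/4 = -2 + (I + 5*I)/4 = -2 + (6*I)/4 = -2 + 3*I/2)
j(z) = 99 + 11*z
(-231124 - C(-403, X))*(Y(541) + j(f)) = (-231124 - 45*(-403)/4)*((-2 + (3/2)*541) + (99 + 11*(-6))) = (-231124 - 1*(-18135/4))*((-2 + 1623/2) + (99 - 66)) = (-231124 + 18135/4)*(1619/2 + 33) = -906361/4*1685/2 = -1527218285/8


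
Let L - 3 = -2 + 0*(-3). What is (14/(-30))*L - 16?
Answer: -247/15 ≈ -16.467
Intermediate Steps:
L = 1 (L = 3 + (-2 + 0*(-3)) = 3 + (-2 + 0) = 3 - 2 = 1)
(14/(-30))*L - 16 = (14/(-30))*1 - 16 = (14*(-1/30))*1 - 16 = -7/15*1 - 16 = -7/15 - 16 = -247/15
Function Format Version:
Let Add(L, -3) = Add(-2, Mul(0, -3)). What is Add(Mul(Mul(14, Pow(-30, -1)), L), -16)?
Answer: Rational(-247, 15) ≈ -16.467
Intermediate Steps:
L = 1 (L = Add(3, Add(-2, Mul(0, -3))) = Add(3, Add(-2, 0)) = Add(3, -2) = 1)
Add(Mul(Mul(14, Pow(-30, -1)), L), -16) = Add(Mul(Mul(14, Pow(-30, -1)), 1), -16) = Add(Mul(Mul(14, Rational(-1, 30)), 1), -16) = Add(Mul(Rational(-7, 15), 1), -16) = Add(Rational(-7, 15), -16) = Rational(-247, 15)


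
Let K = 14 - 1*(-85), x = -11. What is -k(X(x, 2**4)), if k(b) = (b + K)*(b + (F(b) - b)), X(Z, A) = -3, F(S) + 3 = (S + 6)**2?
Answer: -576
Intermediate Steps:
F(S) = -3 + (6 + S)**2 (F(S) = -3 + (S + 6)**2 = -3 + (6 + S)**2)
K = 99 (K = 14 + 85 = 99)
k(b) = (-3 + (6 + b)**2)*(99 + b) (k(b) = (b + 99)*(b + ((-3 + (6 + b)**2) - b)) = (99 + b)*(b + (-3 + (6 + b)**2 - b)) = (99 + b)*(-3 + (6 + b)**2) = (-3 + (6 + b)**2)*(99 + b))
-k(X(x, 2**4)) = -(-3 + (6 - 3)**2)*(99 - 3) = -(-3 + 3**2)*96 = -(-3 + 9)*96 = -6*96 = -1*576 = -576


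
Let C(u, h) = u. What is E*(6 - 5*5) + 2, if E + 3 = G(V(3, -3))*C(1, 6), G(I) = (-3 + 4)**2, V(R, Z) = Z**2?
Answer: 40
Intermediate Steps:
G(I) = 1 (G(I) = 1**2 = 1)
E = -2 (E = -3 + 1*1 = -3 + 1 = -2)
E*(6 - 5*5) + 2 = -2*(6 - 5*5) + 2 = -2*(6 - 25) + 2 = -2*(-19) + 2 = 38 + 2 = 40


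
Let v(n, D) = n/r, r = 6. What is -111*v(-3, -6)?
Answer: 111/2 ≈ 55.500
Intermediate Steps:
v(n, D) = n/6
-111*v(-3, -6) = -37*(-3)/2 = -111*(-½) = 111/2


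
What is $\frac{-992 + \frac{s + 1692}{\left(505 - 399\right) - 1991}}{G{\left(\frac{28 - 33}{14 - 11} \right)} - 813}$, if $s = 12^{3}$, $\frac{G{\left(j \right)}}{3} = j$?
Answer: $\frac{187334}{154193} \approx 1.2149$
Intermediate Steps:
$G{\left(j \right)} = 3 j$
$s = 1728$
$\frac{-992 + \frac{s + 1692}{\left(505 - 399\right) - 1991}}{G{\left(\frac{28 - 33}{14 - 11} \right)} - 813} = \frac{-992 + \frac{1728 + 1692}{\left(505 - 399\right) - 1991}}{3 \frac{28 - 33}{14 - 11} - 813} = \frac{-992 + \frac{3420}{\left(505 - 399\right) - 1991}}{3 \left(- \frac{5}{3}\right) - 813} = \frac{-992 + \frac{3420}{106 - 1991}}{3 \left(\left(-5\right) \frac{1}{3}\right) - 813} = \frac{-992 + \frac{3420}{-1885}}{3 \left(- \frac{5}{3}\right) - 813} = \frac{-992 + 3420 \left(- \frac{1}{1885}\right)}{-5 - 813} = \frac{-992 - \frac{684}{377}}{-818} = \left(- \frac{374668}{377}\right) \left(- \frac{1}{818}\right) = \frac{187334}{154193}$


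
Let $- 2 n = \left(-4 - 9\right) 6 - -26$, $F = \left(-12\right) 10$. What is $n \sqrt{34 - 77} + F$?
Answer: $-120 + 26 i \sqrt{43} \approx -120.0 + 170.49 i$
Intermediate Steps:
$F = -120$
$n = 26$ ($n = - \frac{\left(-4 - 9\right) 6 - -26}{2} = - \frac{\left(-4 - 9\right) 6 + 26}{2} = - \frac{\left(-13\right) 6 + 26}{2} = - \frac{-78 + 26}{2} = \left(- \frac{1}{2}\right) \left(-52\right) = 26$)
$n \sqrt{34 - 77} + F = 26 \sqrt{34 - 77} - 120 = 26 \sqrt{-43} - 120 = 26 i \sqrt{43} - 120 = -120 + 26 i \sqrt{43}$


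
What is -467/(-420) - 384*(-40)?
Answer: 6451667/420 ≈ 15361.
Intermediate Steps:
-467/(-420) - 384*(-40) = -467*(-1/420) + 15360 = 467/420 + 15360 = 6451667/420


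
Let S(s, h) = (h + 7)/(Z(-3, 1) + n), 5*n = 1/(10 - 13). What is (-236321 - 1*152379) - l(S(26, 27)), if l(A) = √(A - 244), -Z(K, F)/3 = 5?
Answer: -388700 - I*√3144451/113 ≈ -3.887e+5 - 15.693*I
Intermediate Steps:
n = -1/15 (n = 1/(5*(10 - 13)) = (⅕)/(-3) = (⅕)*(-⅓) = -1/15 ≈ -0.066667)
Z(K, F) = -15 (Z(K, F) = -3*5 = -15)
S(s, h) = -105/226 - 15*h/226 (S(s, h) = (h + 7)/(-15 - 1/15) = (7 + h)/(-226/15) = (7 + h)*(-15/226) = -105/226 - 15*h/226)
l(A) = √(-244 + A)
(-236321 - 1*152379) - l(S(26, 27)) = (-236321 - 1*152379) - √(-244 + (-105/226 - 15/226*27)) = (-236321 - 152379) - √(-244 + (-105/226 - 405/226)) = -388700 - √(-244 - 255/113) = -388700 - √(-27827/113) = -388700 - I*√3144451/113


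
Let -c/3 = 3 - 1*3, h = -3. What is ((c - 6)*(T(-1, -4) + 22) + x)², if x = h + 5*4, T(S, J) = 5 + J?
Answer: 14641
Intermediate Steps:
c = 0 (c = -3*(3 - 1*3) = -3*(3 - 3) = -3*0 = 0)
x = 17 (x = -3 + 5*4 = -3 + 20 = 17)
((c - 6)*(T(-1, -4) + 22) + x)² = ((0 - 6)*((5 - 4) + 22) + 17)² = (-6*(1 + 22) + 17)² = (-6*23 + 17)² = (-138 + 17)² = (-121)² = 14641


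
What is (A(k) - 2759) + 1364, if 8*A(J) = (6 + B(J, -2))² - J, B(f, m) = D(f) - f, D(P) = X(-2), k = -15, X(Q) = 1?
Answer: -10661/8 ≈ -1332.6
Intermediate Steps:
D(P) = 1
B(f, m) = 1 - f
A(J) = -J/8 + (7 - J)²/8 (A(J) = ((6 + (1 - J))² - J)/8 = ((7 - J)² - J)/8 = -J/8 + (7 - J)²/8)
(A(k) - 2759) + 1364 = ((-⅛*(-15) + (-7 - 15)²/8) - 2759) + 1364 = ((15/8 + (⅛)*(-22)²) - 2759) + 1364 = ((15/8 + (⅛)*484) - 2759) + 1364 = ((15/8 + 121/2) - 2759) + 1364 = (499/8 - 2759) + 1364 = -21573/8 + 1364 = -10661/8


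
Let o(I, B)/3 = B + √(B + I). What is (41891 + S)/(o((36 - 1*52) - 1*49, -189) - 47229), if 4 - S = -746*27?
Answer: -54909638/42304813 - 6893*I*√254/84609626 ≈ -1.298 - 0.0012984*I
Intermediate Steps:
S = 20146 (S = 4 - (-746)*27 = 4 - 1*(-20142) = 4 + 20142 = 20146)
o(I, B) = 3*B + 3*√(B + I) (o(I, B) = 3*(B + √(B + I)) = 3*B + 3*√(B + I))
(41891 + S)/(o((36 - 1*52) - 1*49, -189) - 47229) = (41891 + 20146)/((3*(-189) + 3*√(-189 + ((36 - 1*52) - 1*49))) - 47229) = 62037/((-567 + 3*√(-189 + ((36 - 52) - 49))) - 47229) = 62037/((-567 + 3*√(-189 + (-16 - 49))) - 47229) = 62037/((-567 + 3*√(-189 - 65)) - 47229) = 62037/((-567 + 3*√(-254)) - 47229) = 62037/((-567 + 3*(I*√254)) - 47229) = 62037/((-567 + 3*I*√254) - 47229) = 62037/(-47796 + 3*I*√254)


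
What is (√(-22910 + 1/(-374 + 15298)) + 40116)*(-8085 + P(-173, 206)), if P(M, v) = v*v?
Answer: 1378024716 + 103053*I*√141740208701/7462 ≈ 1.378e+9 + 5.1994e+6*I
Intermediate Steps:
P(M, v) = v²
(√(-22910 + 1/(-374 + 15298)) + 40116)*(-8085 + P(-173, 206)) = (√(-22910 + 1/(-374 + 15298)) + 40116)*(-8085 + 206²) = (√(-22910 + 1/14924) + 40116)*(-8085 + 42436) = (√(-22910 + 1/14924) + 40116)*34351 = (√(-341908839/14924) + 40116)*34351 = (3*I*√141740208701/7462 + 40116)*34351 = (40116 + 3*I*√141740208701/7462)*34351 = 1378024716 + 103053*I*√141740208701/7462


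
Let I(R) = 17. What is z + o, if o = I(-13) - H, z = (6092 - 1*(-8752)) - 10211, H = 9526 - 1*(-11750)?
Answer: -16626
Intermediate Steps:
H = 21276 (H = 9526 + 11750 = 21276)
z = 4633 (z = (6092 + 8752) - 10211 = 14844 - 10211 = 4633)
o = -21259 (o = 17 - 1*21276 = 17 - 21276 = -21259)
z + o = 4633 - 21259 = -16626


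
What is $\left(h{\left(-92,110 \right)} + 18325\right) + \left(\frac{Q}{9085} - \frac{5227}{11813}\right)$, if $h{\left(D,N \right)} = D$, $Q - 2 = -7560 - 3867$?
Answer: $\frac{391320651329}{21464221} \approx 18231.0$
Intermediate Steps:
$Q = -11425$ ($Q = 2 - 11427 = -11425$)
$\left(h{\left(-92,110 \right)} + 18325\right) + \left(\frac{Q}{9085} - \frac{5227}{11813}\right) = \left(-92 + 18325\right) - \left(\frac{2285}{1817} + \frac{5227}{11813}\right) = 18233 - \frac{36490164}{21464221} = \frac{391320651329}{21464221}$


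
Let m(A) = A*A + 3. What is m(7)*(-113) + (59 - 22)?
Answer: -5839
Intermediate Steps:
m(A) = 3 + A² (m(A) = A² + 3 = 3 + A²)
m(7)*(-113) + (59 - 22) = (3 + 7²)*(-113) + (59 - 22) = (3 + 49)*(-113) + 37 = 52*(-113) + 37 = -5876 + 37 = -5839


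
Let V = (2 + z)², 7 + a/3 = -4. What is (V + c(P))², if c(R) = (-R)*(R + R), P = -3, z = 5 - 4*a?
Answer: 372605809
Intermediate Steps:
a = -33 (a = -21 + 3*(-4) = -21 - 12 = -33)
z = 137 (z = 5 - 4*(-33) = 5 + 132 = 137)
c(R) = -2*R² (c(R) = (-R)*(2*R) = -2*R²)
V = 19321 (V = (2 + 137)² = 139² = 19321)
(V + c(P))² = (19321 - 2*(-3)²)² = (19321 - 2*9)² = (19321 - 18)² = 19303² = 372605809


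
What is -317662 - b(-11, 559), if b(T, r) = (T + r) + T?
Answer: -318199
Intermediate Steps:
b(T, r) = r + 2*T
-317662 - b(-11, 559) = -317662 - (559 + 2*(-11)) = -317662 - (559 - 22) = -317662 - 1*537 = -317662 - 537 = -318199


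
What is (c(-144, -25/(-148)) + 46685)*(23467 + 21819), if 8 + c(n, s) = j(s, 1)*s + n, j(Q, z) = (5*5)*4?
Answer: 77998160956/37 ≈ 2.1081e+9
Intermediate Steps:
j(Q, z) = 100 (j(Q, z) = 25*4 = 100)
c(n, s) = -8 + n + 100*s (c(n, s) = -8 + (100*s + n) = -8 + (n + 100*s) = -8 + n + 100*s)
(c(-144, -25/(-148)) + 46685)*(23467 + 21819) = ((-8 - 144 + 100*(-25/(-148))) + 46685)*(23467 + 21819) = ((-8 - 144 + 100*(-25*(-1/148))) + 46685)*45286 = ((-8 - 144 + 100*(25/148)) + 46685)*45286 = ((-8 - 144 + 625/37) + 46685)*45286 = (-4999/37 + 46685)*45286 = (1722346/37)*45286 = 77998160956/37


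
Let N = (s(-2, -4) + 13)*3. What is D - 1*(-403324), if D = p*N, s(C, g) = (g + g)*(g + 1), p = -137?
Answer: 388117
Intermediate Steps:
s(C, g) = 2*g*(1 + g) (s(C, g) = (2*g)*(1 + g) = 2*g*(1 + g))
N = 111 (N = (2*(-4)*(1 - 4) + 13)*3 = (2*(-4)*(-3) + 13)*3 = (24 + 13)*3 = 37*3 = 111)
D = -15207 (D = -137*111 = -15207)
D - 1*(-403324) = -15207 - 1*(-403324) = -15207 + 403324 = 388117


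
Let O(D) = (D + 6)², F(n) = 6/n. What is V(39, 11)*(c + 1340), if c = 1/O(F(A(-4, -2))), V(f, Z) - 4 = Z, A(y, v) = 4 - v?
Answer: 984915/49 ≈ 20100.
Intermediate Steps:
O(D) = (6 + D)²
V(f, Z) = 4 + Z
c = 1/49 (c = 1/((6 + 6/(4 - 1*(-2)))²) = 1/((6 + 6/(4 + 2))²) = 1/((6 + 6/6)²) = 1/((6 + 6*(⅙))²) = 1/((6 + 1)²) = 1/(7²) = 1/49 ≈ 0.020408)
V(39, 11)*(c + 1340) = (4 + 11)*(1/49 + 1340) = 15*(65661/49) = 984915/49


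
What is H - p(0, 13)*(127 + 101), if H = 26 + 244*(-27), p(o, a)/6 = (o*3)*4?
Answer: -6562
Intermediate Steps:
p(o, a) = 72*o (p(o, a) = 6*((o*3)*4) = 6*((3*o)*4) = 6*(12*o) = 72*o)
H = -6562 (H = 26 - 6588 = -6562)
H - p(0, 13)*(127 + 101) = -6562 - 72*0*(127 + 101) = -6562 - 0*228 = -6562 - 1*0 = -6562 + 0 = -6562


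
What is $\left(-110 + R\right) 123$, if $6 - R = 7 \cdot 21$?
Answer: $-30873$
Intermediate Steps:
$R = -141$ ($R = 6 - 7 \cdot 21 = 6 - 147 = -141$)
$\left(-110 + R\right) 123 = \left(-110 - 141\right) 123 = \left(-251\right) 123 = -30873$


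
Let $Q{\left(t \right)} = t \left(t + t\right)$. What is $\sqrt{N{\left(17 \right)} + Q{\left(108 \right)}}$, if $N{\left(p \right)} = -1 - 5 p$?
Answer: $\sqrt{23242} \approx 152.45$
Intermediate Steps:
$Q{\left(t \right)} = 2 t^{2}$ ($Q{\left(t \right)} = t 2 t = 2 t^{2}$)
$\sqrt{N{\left(17 \right)} + Q{\left(108 \right)}} = \sqrt{\left(-1 - 85\right) + 2 \cdot 108^{2}} = \sqrt{\left(-1 - 85\right) + 2 \cdot 11664} = \sqrt{-86 + 23328} = \sqrt{23242}$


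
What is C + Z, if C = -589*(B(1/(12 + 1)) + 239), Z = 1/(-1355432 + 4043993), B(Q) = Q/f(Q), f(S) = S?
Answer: -380054982959/2688561 ≈ -1.4136e+5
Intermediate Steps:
B(Q) = 1 (B(Q) = Q/Q = 1)
Z = 1/2688561 ≈ 3.7195e-7
C = -141360 (C = -589*(1 + 239) = -589*240 = -141360)
C + Z = -141360 + 1/2688561 = -380054982959/2688561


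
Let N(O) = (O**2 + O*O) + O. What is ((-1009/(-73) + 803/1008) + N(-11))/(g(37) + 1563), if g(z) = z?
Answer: 3614719/23546880 ≈ 0.15351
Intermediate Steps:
N(O) = O + 2*O**2 (N(O) = (O**2 + O**2) + O = 2*O**2 + O = O + 2*O**2)
((-1009/(-73) + 803/1008) + N(-11))/(g(37) + 1563) = ((-1009/(-73) + 803/1008) - 11*(1 + 2*(-11)))/(37 + 1563) = ((-1009*(-1/73) + 803*(1/1008)) - 11*(1 - 22))/1600 = ((1009/73 + 803/1008) - 11*(-21))*(1/1600) = (1075691/73584 + 231)*(1/1600) = (18073595/73584)*(1/1600) = 3614719/23546880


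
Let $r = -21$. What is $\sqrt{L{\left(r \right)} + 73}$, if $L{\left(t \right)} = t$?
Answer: $2 \sqrt{13} \approx 7.2111$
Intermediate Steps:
$\sqrt{L{\left(r \right)} + 73} = \sqrt{-21 + 73} = \sqrt{52} = 2 \sqrt{13}$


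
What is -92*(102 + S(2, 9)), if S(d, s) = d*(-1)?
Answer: -9200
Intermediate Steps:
S(d, s) = -d
-92*(102 + S(2, 9)) = -92*(102 - 1*2) = -92*(102 - 2) = -92*100 = -9200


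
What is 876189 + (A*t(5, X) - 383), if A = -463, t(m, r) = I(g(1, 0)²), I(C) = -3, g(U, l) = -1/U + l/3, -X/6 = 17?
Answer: 877195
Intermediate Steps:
X = -102 (X = -6*17 = -102)
g(U, l) = -1/U + l/3 (g(U, l) = -1/U + l*(⅓) = -1/U + l/3)
t(m, r) = -3
876189 + (A*t(5, X) - 383) = 876189 + (-463*(-3) - 383) = 876189 + (1389 - 383) = 876189 + 1006 = 877195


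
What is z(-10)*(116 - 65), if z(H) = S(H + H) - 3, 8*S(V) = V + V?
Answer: -408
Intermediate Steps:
S(V) = V/4 (S(V) = (V + V)/8 = (2*V)/8 = V/4)
z(H) = -3 + H/2 (z(H) = (H + H)/4 - 3 = (2*H)/4 - 3 = H/2 - 3 = -3 + H/2)
z(-10)*(116 - 65) = (-3 + (½)*(-10))*(116 - 65) = (-3 - 5)*51 = -8*51 = -408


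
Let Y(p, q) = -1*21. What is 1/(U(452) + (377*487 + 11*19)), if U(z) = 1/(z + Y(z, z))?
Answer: 431/79221249 ≈ 5.4405e-6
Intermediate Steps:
Y(p, q) = -21
U(z) = 1/(-21 + z) (U(z) = 1/(z - 21) = 1/(-21 + z))
1/(U(452) + (377*487 + 11*19)) = 1/(1/(-21 + 452) + (377*487 + 11*19)) = 1/(1/431 + (183599 + 209)) = 1/(1/431 + 183808) = 1/(79221249/431) = 431/79221249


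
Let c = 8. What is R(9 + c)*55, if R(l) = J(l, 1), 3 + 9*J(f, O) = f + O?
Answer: 275/3 ≈ 91.667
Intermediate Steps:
J(f, O) = -1/3 + O/9 + f/9 (J(f, O) = -1/3 + (f + O)/9 = -1/3 + (O + f)/9 = -1/3 + (O/9 + f/9) = -1/3 + O/9 + f/9)
R(l) = -2/9 + l/9 (R(l) = -1/3 + (1/9)*1 + l/9 = -1/3 + 1/9 + l/9 = -2/9 + l/9)
R(9 + c)*55 = (-2/9 + (9 + 8)/9)*55 = (-2/9 + (1/9)*17)*55 = (-2/9 + 17/9)*55 = (5/3)*55 = 275/3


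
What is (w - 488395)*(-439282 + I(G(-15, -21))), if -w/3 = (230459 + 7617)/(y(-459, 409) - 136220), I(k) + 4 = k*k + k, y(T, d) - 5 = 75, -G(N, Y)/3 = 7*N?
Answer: 1882458438473976/11345 ≈ 1.6593e+11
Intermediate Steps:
G(N, Y) = -21*N
y(T, d) = 80 (y(T, d) = 5 + 75 = 80)
I(k) = -4 + k + k² (I(k) = -4 + (k*k + k) = -4 + (k² + k) = -4 + (k + k²) = -4 + k + k²)
w = 59519/11345 (w = -3*(230459 + 7617)/(80 - 136220) = -714228/(-136140) = -714228*(-1)/136140 = -3*(-59519/34035) = 59519/11345 ≈ 5.2463)
(w - 488395)*(-439282 + I(G(-15, -21))) = (59519/11345 - 488395)*(-439282 + (-4 - 21*(-15) + (-21*(-15))²)) = -5540781756*(-439282 + (-4 + 315 + 315²))/11345 = -5540781756*(-439282 + (-4 + 315 + 99225))/11345 = -5540781756*(-439282 + 99536)/11345 = -5540781756/11345*(-339746) = 1882458438473976/11345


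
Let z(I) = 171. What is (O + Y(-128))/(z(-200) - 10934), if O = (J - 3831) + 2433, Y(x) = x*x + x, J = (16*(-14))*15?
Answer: -11498/10763 ≈ -1.0683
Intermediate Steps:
J = -3360 (J = -224*15 = -3360)
Y(x) = x + x**2 (Y(x) = x**2 + x = x + x**2)
O = -4758 (O = (-3360 - 3831) + 2433 = -7191 + 2433 = -4758)
(O + Y(-128))/(z(-200) - 10934) = (-4758 - 128*(1 - 128))/(171 - 10934) = (-4758 - 128*(-127))/(-10763) = (-4758 + 16256)*(-1/10763) = 11498*(-1/10763) = -11498/10763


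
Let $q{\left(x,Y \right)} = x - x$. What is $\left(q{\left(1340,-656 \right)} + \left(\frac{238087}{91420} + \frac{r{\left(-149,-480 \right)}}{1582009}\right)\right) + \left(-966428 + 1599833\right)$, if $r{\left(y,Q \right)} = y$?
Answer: $\frac{91608008023321103}{144627262780} \approx 6.3341 \cdot 10^{5}$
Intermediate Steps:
$q{\left(x,Y \right)} = 0$
$\left(q{\left(1340,-656 \right)} + \left(\frac{238087}{91420} + \frac{r{\left(-149,-480 \right)}}{1582009}\right)\right) + \left(-966428 + 1599833\right) = \left(0 + \left(\frac{238087}{91420} - \frac{149}{1582009}\right)\right) + \left(-966428 + 1599833\right) = \left(0 + \left(238087 \cdot \frac{1}{91420} - \frac{149}{1582009}\right)\right) + 633405 = \left(0 + \left(\frac{238087}{91420} - \frac{149}{1582009}\right)\right) + 633405 = \left(0 + \frac{376642155203}{144627262780}\right) + 633405 = \frac{376642155203}{144627262780} + 633405 = \frac{91608008023321103}{144627262780}$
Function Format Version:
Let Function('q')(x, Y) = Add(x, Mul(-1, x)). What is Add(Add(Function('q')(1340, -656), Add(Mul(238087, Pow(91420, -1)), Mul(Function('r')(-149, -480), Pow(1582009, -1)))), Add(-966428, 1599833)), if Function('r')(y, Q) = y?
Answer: Rational(91608008023321103, 144627262780) ≈ 6.3341e+5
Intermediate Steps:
Function('q')(x, Y) = 0
Add(Add(Function('q')(1340, -656), Add(Mul(238087, Pow(91420, -1)), Mul(Function('r')(-149, -480), Pow(1582009, -1)))), Add(-966428, 1599833)) = Add(Add(0, Add(Mul(238087, Pow(91420, -1)), Mul(-149, Pow(1582009, -1)))), Add(-966428, 1599833)) = Add(Add(0, Add(Mul(238087, Rational(1, 91420)), Mul(-149, Rational(1, 1582009)))), 633405) = Add(Add(0, Add(Rational(238087, 91420), Rational(-149, 1582009))), 633405) = Add(Add(0, Rational(376642155203, 144627262780)), 633405) = Add(Rational(376642155203, 144627262780), 633405) = Rational(91608008023321103, 144627262780)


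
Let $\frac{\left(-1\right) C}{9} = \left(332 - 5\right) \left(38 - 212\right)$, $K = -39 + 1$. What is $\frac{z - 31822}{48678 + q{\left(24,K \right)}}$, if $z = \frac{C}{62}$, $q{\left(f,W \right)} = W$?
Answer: $- \frac{730441}{1507840} \approx -0.48443$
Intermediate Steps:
$K = -38$
$C = 512082$ ($C = - 9 \left(332 - 5\right) \left(38 - 212\right) = - 9 \cdot 327 \left(-174\right) = \left(-9\right) \left(-56898\right) = 512082$)
$z = \frac{256041}{31}$ ($z = \frac{512082}{62} = 512082 \cdot \frac{1}{62} = \frac{256041}{31} \approx 8259.4$)
$\frac{z - 31822}{48678 + q{\left(24,K \right)}} = \frac{\frac{256041}{31} - 31822}{48678 - 38} = - \frac{730441}{31 \cdot 48640} = \left(- \frac{730441}{31}\right) \frac{1}{48640} = - \frac{730441}{1507840}$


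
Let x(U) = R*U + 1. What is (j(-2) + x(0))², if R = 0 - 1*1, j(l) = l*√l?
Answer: (1 - 2*I*√2)² ≈ -7.0 - 5.6569*I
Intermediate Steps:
j(l) = l^(3/2)
R = -1 (R = 0 - 1 = -1)
x(U) = 1 - U (x(U) = -U + 1 = 1 - U)
(j(-2) + x(0))² = ((-2)^(3/2) + (1 - 1*0))² = (-2*I*√2 + (1 + 0))² = (-2*I*√2 + 1)² = (1 - 2*I*√2)²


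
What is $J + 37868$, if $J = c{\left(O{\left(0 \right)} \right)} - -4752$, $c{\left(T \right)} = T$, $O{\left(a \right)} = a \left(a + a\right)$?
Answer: $42620$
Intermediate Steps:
$O{\left(a \right)} = 2 a^{2}$ ($O{\left(a \right)} = a 2 a = 2 a^{2}$)
$J = 4752$ ($J = 2 \cdot 0^{2} - -4752 = 2 \cdot 0 + 4752 = 0 + 4752 = 4752$)
$J + 37868 = 4752 + 37868 = 42620$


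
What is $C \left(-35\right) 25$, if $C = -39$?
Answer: $34125$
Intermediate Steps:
$C \left(-35\right) 25 = \left(-39\right) \left(-35\right) 25 = 1365 \cdot 25 = 34125$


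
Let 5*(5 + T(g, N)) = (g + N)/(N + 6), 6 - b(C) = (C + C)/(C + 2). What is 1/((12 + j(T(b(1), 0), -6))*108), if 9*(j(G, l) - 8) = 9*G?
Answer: 5/8196 ≈ 0.00061005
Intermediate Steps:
b(C) = 6 - 2*C/(2 + C) (b(C) = 6 - (C + C)/(C + 2) = 6 - 2*C/(2 + C))
T(g, N) = -5 + (N + g)/(5*(6 + N)) (T(g, N) = -5 + ((g + N)/(N + 6))/5 = -5 + ((N + g)/(6 + N))/5 = -5 + (N + g)/(5*(6 + N)))
j(G, l) = 8 + G (j(G, l) = 8 + (9*G)/9 = 8 + G)
1/((12 + j(T(b(1), 0), -6))*108) = 1/((12 + (8 + (-150 + 4*(3 + 1)/(2 + 1) - 24*0)/(5*(6 + 0))))*108) = 1/((12 + (8 + (⅕)*(-150 + 4*4/3 + 0)/6))*108) = 1/((12 + (8 + (⅕)*(⅙)*(-150 + 4*(⅓)*4 + 0)))*108) = 1/((12 + (8 + (⅕)*(⅙)*(-150 + 16/3 + 0)))*108) = 1/((12 + (8 + (⅕)*(⅙)*(-434/3)))*108) = 1/((12 + (8 - 217/45))*108) = 1/((12 + 143/45)*108) = 1/((683/45)*108) = 1/(8196/5) = 5/8196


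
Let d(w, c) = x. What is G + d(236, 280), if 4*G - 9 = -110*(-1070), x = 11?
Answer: 117753/4 ≈ 29438.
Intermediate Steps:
d(w, c) = 11
G = 117709/4 (G = 9/4 + (-110*(-1070))/4 = 9/4 + (1/4)*117700 = 9/4 + 29425 = 117709/4 ≈ 29427.)
G + d(236, 280) = 117709/4 + 11 = 117753/4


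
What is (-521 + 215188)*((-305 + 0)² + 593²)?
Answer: 95456833558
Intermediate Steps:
(-521 + 215188)*((-305 + 0)² + 593²) = 214667*((-305)² + 351649) = 214667*(93025 + 351649) = 214667*444674 = 95456833558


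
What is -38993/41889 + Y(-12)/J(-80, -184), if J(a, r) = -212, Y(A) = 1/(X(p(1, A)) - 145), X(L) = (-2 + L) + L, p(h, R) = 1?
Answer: -1198602931/1287667860 ≈ -0.93083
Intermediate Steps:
X(L) = -2 + 2*L
Y(A) = -1/145 (Y(A) = 1/((-2 + 2*1) - 145) = 1/((-2 + 2) - 145) = 1/(0 - 145) = 1/(-145) = -1/145)
-38993/41889 + Y(-12)/J(-80, -184) = -38993/41889 - 1/145/(-212) = -38993*1/41889 - 1/145*(-1/212) = -38993/41889 + 1/30740 = -1198602931/1287667860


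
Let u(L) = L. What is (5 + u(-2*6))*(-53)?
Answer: 371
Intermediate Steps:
(5 + u(-2*6))*(-53) = (5 - 2*6)*(-53) = (5 - 12)*(-53) = -7*(-53) = 371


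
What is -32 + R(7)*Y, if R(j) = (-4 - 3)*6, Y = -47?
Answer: 1942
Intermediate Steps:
R(j) = -42 (R(j) = -7*6 = -42)
-32 + R(7)*Y = -32 - 42*(-47) = -32 + 1974 = 1942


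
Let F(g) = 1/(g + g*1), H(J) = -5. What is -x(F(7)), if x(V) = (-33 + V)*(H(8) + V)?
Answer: -31809/196 ≈ -162.29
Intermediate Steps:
F(g) = 1/(2*g) (F(g) = 1/(g + g) = 1/(2*g))
x(V) = (-33 + V)*(-5 + V)
-x(F(7)) = -(165 + ((½)/7)² - 19/7) = -(165 + ((½)*(⅐))² - 19/7) = -(165 + (1/14)² - 38*1/14) = -(165 + 1/196 - 19/7) = -1*31809/196 = -31809/196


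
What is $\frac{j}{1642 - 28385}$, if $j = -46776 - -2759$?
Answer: $\frac{44017}{26743} \approx 1.6459$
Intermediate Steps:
$j = -44017$ ($j = -46776 + 2759 = -44017$)
$\frac{j}{1642 - 28385} = - \frac{44017}{1642 - 28385} = - \frac{44017}{-26743} = \left(-44017\right) \left(- \frac{1}{26743}\right) = \frac{44017}{26743}$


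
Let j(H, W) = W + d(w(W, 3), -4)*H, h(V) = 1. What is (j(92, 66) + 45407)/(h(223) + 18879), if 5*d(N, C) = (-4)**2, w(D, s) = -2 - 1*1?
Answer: 228837/94400 ≈ 2.4241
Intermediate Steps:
w(D, s) = -3 (w(D, s) = -2 - 1 = -3)
d(N, C) = 16/5 (d(N, C) = (1/5)*(-4)**2 = (1/5)*16 = 16/5)
j(H, W) = W + 16*H/5
(j(92, 66) + 45407)/(h(223) + 18879) = ((66 + (16/5)*92) + 45407)/(1 + 18879) = ((66 + 1472/5) + 45407)/18880 = (1802/5 + 45407)*(1/18880) = (228837/5)*(1/18880) = 228837/94400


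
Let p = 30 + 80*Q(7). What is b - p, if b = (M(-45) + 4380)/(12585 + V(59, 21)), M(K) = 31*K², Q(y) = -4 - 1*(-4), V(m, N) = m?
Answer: -312165/12644 ≈ -24.689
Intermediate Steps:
Q(y) = 0 (Q(y) = -4 + 4 = 0)
b = 67155/12644 (b = (31*(-45)² + 4380)/(12585 + 59) = (31*2025 + 4380)/12644 = (62775 + 4380)*(1/12644) = 67155*(1/12644) = 67155/12644 ≈ 5.3112)
p = 30 (p = 30 + 80*0 = 30 + 0 = 30)
b - p = 67155/12644 - 1*30 = 67155/12644 - 30 = -312165/12644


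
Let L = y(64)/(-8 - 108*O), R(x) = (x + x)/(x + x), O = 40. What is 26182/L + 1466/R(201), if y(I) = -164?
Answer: 28389030/41 ≈ 6.9242e+5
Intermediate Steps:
R(x) = 1 (R(x) = (2*x)/((2*x)) = (2*x)*(1/(2*x)) = 1)
L = 41/1082 (L = -164/(-8 - 108*40) = -164/(-8 - 4320) = -164/(-4328) = -164*(-1/4328) = 41/1082 ≈ 0.037893)
26182/L + 1466/R(201) = 26182/(41/1082) + 1466/1 = 26182*(1082/41) + 1466*1 = 28328924/41 + 1466 = 28389030/41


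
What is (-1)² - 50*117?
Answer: -5849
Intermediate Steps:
(-1)² - 50*117 = 1 - 5850 = -5849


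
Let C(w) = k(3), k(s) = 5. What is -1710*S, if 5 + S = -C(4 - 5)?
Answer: 17100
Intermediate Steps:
C(w) = 5
S = -10 (S = -5 - 1*5 = -5 - 5 = -10)
-1710*S = -1710*(-10) = 17100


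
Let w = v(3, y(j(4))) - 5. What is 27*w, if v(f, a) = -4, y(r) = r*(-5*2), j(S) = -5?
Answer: -243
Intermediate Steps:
y(r) = -10*r (y(r) = r*(-10) = -10*r)
w = -9 (w = -4 - 5 = -9)
27*w = 27*(-9) = -243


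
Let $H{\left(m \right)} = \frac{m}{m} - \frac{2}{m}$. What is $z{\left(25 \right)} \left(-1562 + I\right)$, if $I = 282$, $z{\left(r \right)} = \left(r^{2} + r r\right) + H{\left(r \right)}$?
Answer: $- \frac{8005888}{5} \approx -1.6012 \cdot 10^{6}$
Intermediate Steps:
$H{\left(m \right)} = 1 - \frac{2}{m}$
$z{\left(r \right)} = 2 r^{2} + \frac{-2 + r}{r}$ ($z{\left(r \right)} = \left(r^{2} + r r\right) + \frac{-2 + r}{r} = \left(r^{2} + r^{2}\right) + \frac{-2 + r}{r} = 2 r^{2} + \frac{-2 + r}{r}$)
$z{\left(25 \right)} \left(-1562 + I\right) = \frac{-2 + 25 + 2 \cdot 25^{3}}{25} \left(-1562 + 282\right) = \frac{-2 + 25 + 2 \cdot 15625}{25} \left(-1280\right) = \frac{-2 + 25 + 31250}{25} \left(-1280\right) = \frac{1}{25} \cdot 31273 \left(-1280\right) = \frac{31273}{25} \left(-1280\right) = - \frac{8005888}{5}$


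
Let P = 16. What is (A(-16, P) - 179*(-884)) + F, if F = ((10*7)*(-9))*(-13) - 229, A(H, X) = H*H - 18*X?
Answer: 166165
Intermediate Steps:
A(H, X) = H² - 18*X
F = 7961 (F = (70*(-9))*(-13) - 229 = -630*(-13) - 229 = 8190 - 229 = 7961)
(A(-16, P) - 179*(-884)) + F = (((-16)² - 18*16) - 179*(-884)) + 7961 = ((256 - 288) + 158236) + 7961 = (-32 + 158236) + 7961 = 158204 + 7961 = 166165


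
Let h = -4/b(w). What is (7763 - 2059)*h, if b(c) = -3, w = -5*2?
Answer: 22816/3 ≈ 7605.3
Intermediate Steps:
w = -10
h = 4/3 (h = -4/(-3) = -4*(-⅓) = 4/3 ≈ 1.3333)
(7763 - 2059)*h = (7763 - 2059)*(4/3) = 5704*(4/3) = 22816/3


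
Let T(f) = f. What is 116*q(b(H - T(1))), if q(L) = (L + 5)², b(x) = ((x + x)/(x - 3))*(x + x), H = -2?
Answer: 116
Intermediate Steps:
b(x) = 4*x²/(-3 + x) (b(x) = ((2*x)/(-3 + x))*(2*x) = (2*x/(-3 + x))*(2*x) = 4*x²/(-3 + x))
q(L) = (5 + L)²
116*q(b(H - T(1))) = 116*(5 + 4*(-2 - 1*1)²/(-3 + (-2 - 1*1)))² = 116*(5 + 4*(-2 - 1)²/(-3 + (-2 - 1)))² = 116*(5 + 4*(-3)²/(-3 - 3))² = 116*(5 + 4*9/(-6))² = 116*(5 + 4*9*(-⅙))² = 116*(5 - 6)² = 116*(-1)² = 116*1 = 116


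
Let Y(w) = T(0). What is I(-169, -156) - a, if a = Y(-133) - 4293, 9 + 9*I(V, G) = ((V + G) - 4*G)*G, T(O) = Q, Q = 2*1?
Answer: -2678/3 ≈ -892.67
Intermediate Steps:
Q = 2
T(O) = 2
Y(w) = 2
I(V, G) = -1 + G*(V - 3*G)/9 (I(V, G) = -1 + (((V + G) - 4*G)*G)/9 = -1 + (((G + V) - 4*G)*G)/9 = -1 + ((V - 3*G)*G)/9 = -1 + (G*(V - 3*G))/9 = -1 + G*(V - 3*G)/9)
a = -4291 (a = 2 - 4293 = -4291)
I(-169, -156) - a = (-1 - ⅓*(-156)² + (⅑)*(-156)*(-169)) - 1*(-4291) = (-1 - ⅓*24336 + 8788/3) + 4291 = (-1 - 8112 + 8788/3) + 4291 = -15551/3 + 4291 = -2678/3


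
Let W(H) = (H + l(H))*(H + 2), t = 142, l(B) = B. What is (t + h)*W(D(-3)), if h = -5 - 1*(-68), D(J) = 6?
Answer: 19680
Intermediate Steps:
W(H) = 2*H*(2 + H) (W(H) = (H + H)*(H + 2) = (2*H)*(2 + H) = 2*H*(2 + H))
h = 63 (h = -5 + 68 = 63)
(t + h)*W(D(-3)) = (142 + 63)*(2*6*(2 + 6)) = 205*(2*6*8) = 205*96 = 19680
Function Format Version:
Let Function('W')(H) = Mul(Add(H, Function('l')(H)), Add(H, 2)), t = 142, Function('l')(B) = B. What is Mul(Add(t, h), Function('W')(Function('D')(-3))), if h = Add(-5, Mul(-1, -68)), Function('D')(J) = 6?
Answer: 19680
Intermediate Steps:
Function('W')(H) = Mul(2, H, Add(2, H)) (Function('W')(H) = Mul(Add(H, H), Add(H, 2)) = Mul(Mul(2, H), Add(2, H)) = Mul(2, H, Add(2, H)))
h = 63 (h = Add(-5, 68) = 63)
Mul(Add(t, h), Function('W')(Function('D')(-3))) = Mul(Add(142, 63), Mul(2, 6, Add(2, 6))) = Mul(205, Mul(2, 6, 8)) = Mul(205, 96) = 19680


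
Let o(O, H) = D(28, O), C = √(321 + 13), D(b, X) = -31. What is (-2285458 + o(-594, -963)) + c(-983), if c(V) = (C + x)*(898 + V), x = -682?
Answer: -2227519 - 85*√334 ≈ -2.2291e+6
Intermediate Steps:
C = √334 ≈ 18.276
o(O, H) = -31
c(V) = (-682 + √334)*(898 + V) (c(V) = (√334 - 682)*(898 + V) = (-682 + √334)*(898 + V))
(-2285458 + o(-594, -963)) + c(-983) = (-2285458 - 31) + (-612436 - 682*(-983) + 898*√334 - 983*√334) = -2285489 + (-612436 + 670406 + 898*√334 - 983*√334) = -2285489 + (57970 - 85*√334) = -2227519 - 85*√334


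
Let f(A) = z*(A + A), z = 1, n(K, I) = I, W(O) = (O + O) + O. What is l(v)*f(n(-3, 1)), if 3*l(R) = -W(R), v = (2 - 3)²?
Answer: -2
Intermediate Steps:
W(O) = 3*O (W(O) = 2*O + O = 3*O)
v = 1 (v = (-1)² = 1)
f(A) = 2*A (f(A) = 1*(A + A) = 1*(2*A) = 2*A)
l(R) = -R (l(R) = (-3*R)/3 = -R)
l(v)*f(n(-3, 1)) = (-1*1)*(2*1) = -1*2 = -2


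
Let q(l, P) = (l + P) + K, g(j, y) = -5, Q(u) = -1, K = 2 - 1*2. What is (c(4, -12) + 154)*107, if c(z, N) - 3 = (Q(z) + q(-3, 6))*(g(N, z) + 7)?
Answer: 17227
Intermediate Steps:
K = 0 (K = 2 - 2 = 0)
q(l, P) = P + l (q(l, P) = (l + P) + 0 = (P + l) + 0 = P + l)
c(z, N) = 7 (c(z, N) = 3 + (-1 + (6 - 3))*(-5 + 7) = 3 + (-1 + 3)*2 = 3 + 2*2 = 3 + 4 = 7)
(c(4, -12) + 154)*107 = (7 + 154)*107 = 161*107 = 17227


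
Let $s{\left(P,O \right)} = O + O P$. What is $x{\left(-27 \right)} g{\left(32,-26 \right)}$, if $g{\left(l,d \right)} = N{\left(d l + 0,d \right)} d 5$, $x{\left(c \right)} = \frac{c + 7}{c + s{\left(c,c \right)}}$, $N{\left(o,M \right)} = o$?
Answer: $- \frac{86528}{27} \approx -3204.7$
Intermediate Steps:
$x{\left(c \right)} = \frac{7 + c}{c + c \left(1 + c\right)}$ ($x{\left(c \right)} = \frac{c + 7}{c + c \left(1 + c\right)} = \frac{7 + c}{c + c \left(1 + c\right)}$)
$g{\left(l,d \right)} = 5 l d^{2}$ ($g{\left(l,d \right)} = \left(d l + 0\right) d 5 = d l d 5 = l d^{2} \cdot 5 = 5 l d^{2}$)
$x{\left(-27 \right)} g{\left(32,-26 \right)} = \frac{7 - 27}{\left(-27\right) \left(2 - 27\right)} 5 \cdot 32 \left(-26\right)^{2} = \left(- \frac{1}{27}\right) \frac{1}{-25} \left(-20\right) 5 \cdot 32 \cdot 676 = \left(- \frac{1}{27}\right) \left(- \frac{1}{25}\right) \left(-20\right) 108160 = \left(- \frac{4}{135}\right) 108160 = - \frac{86528}{27}$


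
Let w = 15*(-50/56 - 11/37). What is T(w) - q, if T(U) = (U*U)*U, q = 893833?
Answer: -1000210382013823/1111934656 ≈ -8.9952e+5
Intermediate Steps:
w = -18495/1036 (w = 15*(-50*1/56 - 11*1/37) = 15*(-25/28 - 11/37) = 15*(-1233/1036) = -18495/1036 ≈ -17.852)
T(U) = U³ (T(U) = U²*U = U³)
T(w) - q = (-18495/1036)³ - 1*893833 = -6326492637375/1111934656 - 893833 = -1000210382013823/1111934656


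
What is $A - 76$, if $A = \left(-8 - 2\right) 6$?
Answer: $-136$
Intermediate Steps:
$A = -60$ ($A = \left(-10\right) 6 = -60$)
$A - 76 = -60 - 76 = -136$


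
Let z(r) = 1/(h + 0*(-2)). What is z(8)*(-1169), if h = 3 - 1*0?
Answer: -1169/3 ≈ -389.67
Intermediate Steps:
h = 3 (h = 3 + 0 = 3)
z(r) = 1/3 (z(r) = 1/(3 + 0*(-2)) = 1/(3 + 0) = 1/3)
z(8)*(-1169) = (1/3)*(-1169) = -1169/3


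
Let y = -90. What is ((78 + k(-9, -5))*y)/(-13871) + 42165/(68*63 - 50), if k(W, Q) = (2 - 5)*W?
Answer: 624882015/58729814 ≈ 10.640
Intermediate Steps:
k(W, Q) = -3*W
((78 + k(-9, -5))*y)/(-13871) + 42165/(68*63 - 50) = ((78 - 3*(-9))*(-90))/(-13871) + 42165/(68*63 - 50) = ((78 + 27)*(-90))*(-1/13871) + 42165/(4284 - 50) = (105*(-90))*(-1/13871) + 42165/4234 = -9450*(-1/13871) + 42165*(1/4234) = 9450/13871 + 42165/4234 = 624882015/58729814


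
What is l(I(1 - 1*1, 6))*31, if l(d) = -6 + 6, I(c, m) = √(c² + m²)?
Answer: 0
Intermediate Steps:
l(d) = 0
l(I(1 - 1*1, 6))*31 = 0*31 = 0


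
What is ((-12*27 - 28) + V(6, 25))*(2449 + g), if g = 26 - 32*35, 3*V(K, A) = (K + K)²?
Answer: -411920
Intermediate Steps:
V(K, A) = 4*K²/3 (V(K, A) = (K + K)²/3 = (2*K)²/3 = (4*K²)/3 = 4*K²/3)
g = -1094 (g = 26 - 1120 = -1094)
((-12*27 - 28) + V(6, 25))*(2449 + g) = ((-12*27 - 28) + (4/3)*6²)*(2449 - 1094) = ((-324 - 28) + (4/3)*36)*1355 = (-352 + 48)*1355 = -304*1355 = -411920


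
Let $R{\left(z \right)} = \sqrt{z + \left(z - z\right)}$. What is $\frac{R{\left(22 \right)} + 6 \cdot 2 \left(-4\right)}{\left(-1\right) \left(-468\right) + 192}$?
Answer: $- \frac{4}{55} + \frac{\sqrt{22}}{660} \approx -0.065621$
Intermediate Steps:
$R{\left(z \right)} = \sqrt{z}$ ($R{\left(z \right)} = \sqrt{z + 0} = \sqrt{z}$)
$\frac{R{\left(22 \right)} + 6 \cdot 2 \left(-4\right)}{\left(-1\right) \left(-468\right) + 192} = \frac{\sqrt{22} + 6 \cdot 2 \left(-4\right)}{\left(-1\right) \left(-468\right) + 192} = \frac{\sqrt{22} + 12 \left(-4\right)}{468 + 192} = \frac{\sqrt{22} - 48}{660} = \left(-48 + \sqrt{22}\right) \frac{1}{660} = - \frac{4}{55} + \frac{\sqrt{22}}{660}$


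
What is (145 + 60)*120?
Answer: 24600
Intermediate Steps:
(145 + 60)*120 = 205*120 = 24600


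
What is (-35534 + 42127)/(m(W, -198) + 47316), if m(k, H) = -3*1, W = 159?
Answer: 6593/47313 ≈ 0.13935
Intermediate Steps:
m(k, H) = -3
(-35534 + 42127)/(m(W, -198) + 47316) = (-35534 + 42127)/(-3 + 47316) = 6593/47313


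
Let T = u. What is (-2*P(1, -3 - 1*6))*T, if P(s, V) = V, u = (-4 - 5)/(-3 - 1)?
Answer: 81/2 ≈ 40.500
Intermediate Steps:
u = 9/4 (u = -9/(-4) = -9*(-¼) = 9/4 ≈ 2.2500)
T = 9/4 ≈ 2.2500
(-2*P(1, -3 - 1*6))*T = -2*(-3 - 1*6)*(9/4) = -2*(-3 - 6)*(9/4) = -2*(-9)*(9/4) = 18*(9/4) = 81/2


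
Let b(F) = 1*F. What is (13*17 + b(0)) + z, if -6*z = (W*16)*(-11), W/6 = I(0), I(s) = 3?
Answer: 749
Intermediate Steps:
b(F) = F
W = 18 (W = 6*3 = 18)
z = 528 (z = -18*16*(-11)/6 = -48*(-11) = -1/6*(-3168) = 528)
(13*17 + b(0)) + z = (13*17 + 0) + 528 = (221 + 0) + 528 = 221 + 528 = 749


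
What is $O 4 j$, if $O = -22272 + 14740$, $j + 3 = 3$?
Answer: $0$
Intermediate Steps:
$j = 0$ ($j = -3 + 3 = 0$)
$O = -7532$
$O 4 j = - 7532 \cdot 4 \cdot 0 = \left(-7532\right) 0 = 0$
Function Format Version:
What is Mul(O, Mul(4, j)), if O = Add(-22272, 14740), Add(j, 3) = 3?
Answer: 0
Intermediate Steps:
j = 0 (j = Add(-3, 3) = 0)
O = -7532
Mul(O, Mul(4, j)) = Mul(-7532, Mul(4, 0)) = Mul(-7532, 0) = 0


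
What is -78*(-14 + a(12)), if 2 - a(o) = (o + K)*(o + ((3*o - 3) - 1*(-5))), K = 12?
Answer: 94536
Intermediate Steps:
a(o) = 2 - (2 + 4*o)*(12 + o) (a(o) = 2 - (o + 12)*(o + ((3*o - 3) - 1*(-5))) = 2 - (12 + o)*(o + ((-3 + 3*o) + 5)) = 2 - (12 + o)*(o + (2 + 3*o)) = 2 - (12 + o)*(2 + 4*o) = 2 - (2 + 4*o)*(12 + o))
-78*(-14 + a(12)) = -78*(-14 + (-22 - 50*12 - 4*12²)) = -78*(-14 + (-22 - 600 - 4*144)) = -78*(-14 + (-22 - 600 - 576)) = -78*(-14 - 1198) = -78*(-1212) = 94536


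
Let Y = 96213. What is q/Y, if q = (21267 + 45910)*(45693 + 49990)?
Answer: 6427696891/96213 ≈ 66807.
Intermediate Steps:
q = 6427696891 (q = 67177*95683 = 6427696891)
q/Y = 6427696891/96213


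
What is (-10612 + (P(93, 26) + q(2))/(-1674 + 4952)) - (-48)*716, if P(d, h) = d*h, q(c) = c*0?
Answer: 38937293/1639 ≈ 23757.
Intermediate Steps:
q(c) = 0
(-10612 + (P(93, 26) + q(2))/(-1674 + 4952)) - (-48)*716 = (-10612 + (93*26 + 0)/(-1674 + 4952)) - (-48)*716 = (-10612 + (2418 + 0)/3278) - 1*(-34368) = (-10612 + 2418*(1/3278)) + 34368 = (-10612 + 1209/1639) + 34368 = -17391859/1639 + 34368 = 38937293/1639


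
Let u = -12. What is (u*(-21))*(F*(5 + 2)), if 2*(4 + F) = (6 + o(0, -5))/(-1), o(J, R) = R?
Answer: -7938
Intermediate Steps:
F = -9/2 (F = -4 + ((6 - 5)/(-1))/2 = -4 + (1*(-1))/2 = -4 + (1/2)*(-1) = -4 - 1/2 = -9/2 ≈ -4.5000)
(u*(-21))*(F*(5 + 2)) = (-12*(-21))*(-9*(5 + 2)/2) = 252*(-9/2*7) = 252*(-63/2) = -7938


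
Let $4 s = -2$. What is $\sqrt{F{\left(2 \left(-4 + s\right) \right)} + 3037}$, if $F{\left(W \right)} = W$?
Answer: $2 \sqrt{757} \approx 55.027$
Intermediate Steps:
$s = - \frac{1}{2}$ ($s = \frac{1}{4} \left(-2\right) = - \frac{1}{2} \approx -0.5$)
$\sqrt{F{\left(2 \left(-4 + s\right) \right)} + 3037} = \sqrt{2 \left(-4 - \frac{1}{2}\right) + 3037} = \sqrt{2 \left(- \frac{9}{2}\right) + 3037} = \sqrt{-9 + 3037} = \sqrt{3028} = 2 \sqrt{757}$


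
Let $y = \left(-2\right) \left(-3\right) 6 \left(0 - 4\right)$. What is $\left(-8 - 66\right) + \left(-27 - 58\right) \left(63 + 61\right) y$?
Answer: $1517686$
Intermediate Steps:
$y = -144$ ($y = 6 \cdot 6 \left(-4\right) = 6 \left(-24\right) = -144$)
$\left(-8 - 66\right) + \left(-27 - 58\right) \left(63 + 61\right) y = \left(-8 - 66\right) + \left(-27 - 58\right) \left(63 + 61\right) \left(-144\right) = -74 + \left(-85\right) 124 \left(-144\right) = -74 - -1517760 = -74 + 1517760 = 1517686$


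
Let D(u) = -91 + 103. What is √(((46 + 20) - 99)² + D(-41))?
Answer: √1101 ≈ 33.181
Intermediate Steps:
D(u) = 12
√(((46 + 20) - 99)² + D(-41)) = √(((46 + 20) - 99)² + 12) = √((66 - 99)² + 12) = √((-33)² + 12) = √(1089 + 12) = √1101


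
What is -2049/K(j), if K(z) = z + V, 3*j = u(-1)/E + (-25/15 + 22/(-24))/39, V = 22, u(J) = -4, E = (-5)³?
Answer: -359599500/3858997 ≈ -93.185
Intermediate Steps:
E = -125
j = -2003/175500 (j = (-4/(-125) + (-25/15 + 22/(-24))/39)/3 = (-4*(-1/125) + (-25*1/15 + 22*(-1/24))*(1/39))/3 = (4/125 + (-5/3 - 11/12)*(1/39))/3 = (4/125 - 31/12*1/39)/3 = (4/125 - 31/468)/3 = (⅓)*(-2003/58500) = -2003/175500 ≈ -0.011413)
K(z) = 22 + z (K(z) = z + 22 = 22 + z)
-2049/K(j) = -2049/(22 - 2003/175500) = -2049/3858997/175500 = -2049*175500/3858997 = -359599500/3858997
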